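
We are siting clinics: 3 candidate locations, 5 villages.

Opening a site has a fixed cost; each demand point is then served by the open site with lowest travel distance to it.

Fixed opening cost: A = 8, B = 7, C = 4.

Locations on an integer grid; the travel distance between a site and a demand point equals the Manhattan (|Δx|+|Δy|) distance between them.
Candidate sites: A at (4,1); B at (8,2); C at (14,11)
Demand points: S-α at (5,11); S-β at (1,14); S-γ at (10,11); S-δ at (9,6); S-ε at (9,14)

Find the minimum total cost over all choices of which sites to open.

51

Open {C}: assign each demand point to its cheapest open site.
  S-α→C 9, S-β→C 16, S-γ→C 4, S-δ→C 10, S-ε→C 8
  travel distance 47, fixed 4 → total 51.
Compare {B, C}: travel distance 42 + fixed 11 = 53.
Compare {A, C}: travel distance 47 + fixed 12 = 59.
Compare {A, B, C}: travel distance 42 + fixed 19 = 61.
All other subsets cost ≥ 53. Minimum total cost: 51.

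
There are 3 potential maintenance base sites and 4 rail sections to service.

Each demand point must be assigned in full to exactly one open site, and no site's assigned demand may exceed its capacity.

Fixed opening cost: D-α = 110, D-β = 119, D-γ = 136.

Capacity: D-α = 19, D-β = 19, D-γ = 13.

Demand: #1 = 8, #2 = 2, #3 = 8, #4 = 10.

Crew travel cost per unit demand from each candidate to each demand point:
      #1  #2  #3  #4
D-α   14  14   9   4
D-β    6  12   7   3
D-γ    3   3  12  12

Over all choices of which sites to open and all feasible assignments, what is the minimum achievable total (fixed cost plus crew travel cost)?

Open {D-β, D-γ}; cheapest assignment that respects the capacities:
  D-β (cap 19, load 18): #3, #4 — cost 8×7 + 10×3 = 86
  D-γ (cap 13, load 10): #1, #2 — cost 8×3 + 2×3 = 30
  Shipping 116, fixed 255 → total 371.
  Any other capacity-feasible assignment to {D-β, D-γ} ships for at least 116.
Compare {D-α, D-γ}: its best feasible assignment gives total 388.
Compare {D-α, D-β}: its best feasible assignment gives total 397.
Every other set of open sites that can feasibly serve all demand totals ≥ 388 even under its best assignment. Minimum: 371.

371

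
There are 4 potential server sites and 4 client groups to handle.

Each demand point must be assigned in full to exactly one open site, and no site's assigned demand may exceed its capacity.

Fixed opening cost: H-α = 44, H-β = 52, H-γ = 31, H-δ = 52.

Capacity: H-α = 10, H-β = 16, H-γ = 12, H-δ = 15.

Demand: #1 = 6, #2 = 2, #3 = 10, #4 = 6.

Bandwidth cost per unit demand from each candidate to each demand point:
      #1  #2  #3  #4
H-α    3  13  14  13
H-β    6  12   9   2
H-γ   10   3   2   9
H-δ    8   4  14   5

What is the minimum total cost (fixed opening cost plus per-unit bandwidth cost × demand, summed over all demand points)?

Open {H-β, H-γ}; cheapest assignment that respects the capacities:
  H-β (cap 16, load 12): #1, #4 — cost 6×6 + 6×2 = 48
  H-γ (cap 12, load 12): #2, #3 — cost 2×3 + 10×2 = 26
  Shipping 74, fixed 83 → total 157.
  Any other capacity-feasible assignment to {H-β, H-γ} ships for at least 74.
Compare {H-α, H-β, H-γ}: its best feasible assignment gives total 183.
Compare {H-γ, H-δ}: its best feasible assignment gives total 187.
Every other set of open sites that can feasibly serve all demand totals ≥ 183 even under its best assignment. Minimum: 157.

157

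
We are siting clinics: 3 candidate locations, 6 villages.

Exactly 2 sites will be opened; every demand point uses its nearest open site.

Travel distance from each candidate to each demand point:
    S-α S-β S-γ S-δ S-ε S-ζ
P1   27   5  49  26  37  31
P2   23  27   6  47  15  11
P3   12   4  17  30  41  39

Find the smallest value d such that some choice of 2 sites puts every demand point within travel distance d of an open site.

Open {P1, P2}.
  Farthest demand point is S-δ at travel distance 26 (to P1); all others are ≤ 26.
With {P2, P3} the worst case is 30.
With {P1, P3} the worst case is 37.
No size-2 selection achieves below 26.

26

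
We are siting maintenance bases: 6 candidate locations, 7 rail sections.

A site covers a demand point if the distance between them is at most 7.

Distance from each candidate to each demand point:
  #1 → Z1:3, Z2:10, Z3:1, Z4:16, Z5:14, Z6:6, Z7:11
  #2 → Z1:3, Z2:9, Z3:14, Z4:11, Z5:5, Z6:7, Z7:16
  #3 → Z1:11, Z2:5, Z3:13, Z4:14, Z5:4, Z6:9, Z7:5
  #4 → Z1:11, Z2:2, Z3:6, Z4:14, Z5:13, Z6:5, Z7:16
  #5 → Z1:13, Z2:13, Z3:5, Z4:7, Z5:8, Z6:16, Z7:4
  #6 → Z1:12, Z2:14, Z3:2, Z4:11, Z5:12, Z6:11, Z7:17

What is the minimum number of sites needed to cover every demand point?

3

Coverage sets (demand points within 7 of each site):
  #1: {Z1, Z3, Z6}
  #2: {Z1, Z5, Z6}
  #3: {Z2, Z5, Z7}
  #4: {Z2, Z3, Z6}
  #5: {Z3, Z4, Z7}
  #6: {Z3}
No 2 sites suffice: every size-2 union leaves at least one demand point uncovered.
But {#1, #3, #5} covers everything, so the minimum is 3.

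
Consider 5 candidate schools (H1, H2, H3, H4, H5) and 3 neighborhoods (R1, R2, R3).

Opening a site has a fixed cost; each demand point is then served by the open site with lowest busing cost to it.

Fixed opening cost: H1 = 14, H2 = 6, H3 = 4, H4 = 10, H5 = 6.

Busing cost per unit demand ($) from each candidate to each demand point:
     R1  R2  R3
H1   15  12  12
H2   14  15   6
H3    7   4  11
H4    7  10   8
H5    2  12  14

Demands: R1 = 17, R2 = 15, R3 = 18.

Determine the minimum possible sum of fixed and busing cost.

Open {H2, H3, H5}: assign each demand point to its cheapest open site.
  R1→H5 17×2=34, R2→H3 15×4=60, R3→H2 18×6=108
  busing cost 202, fixed 16 → total 218.
Compare {H2, H3, H4, H5}: busing cost 202 + fixed 26 = 228.
Compare {H1, H2, H3, H5}: busing cost 202 + fixed 30 = 232.
Compare {H1, H2, H3, H4, H5}: busing cost 202 + fixed 40 = 242.
All other subsets cost ≥ 228. Minimum total cost: 218.

218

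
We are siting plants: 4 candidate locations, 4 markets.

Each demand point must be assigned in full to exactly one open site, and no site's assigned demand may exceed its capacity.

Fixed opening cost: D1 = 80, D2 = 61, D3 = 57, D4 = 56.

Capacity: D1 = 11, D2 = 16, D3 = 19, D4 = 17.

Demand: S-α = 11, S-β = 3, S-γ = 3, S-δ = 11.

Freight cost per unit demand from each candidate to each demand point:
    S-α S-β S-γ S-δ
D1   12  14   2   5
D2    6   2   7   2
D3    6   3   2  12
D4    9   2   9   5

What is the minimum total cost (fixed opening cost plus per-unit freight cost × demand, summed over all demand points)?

Open {D2, D3}; cheapest assignment that respects the capacities:
  D2 (cap 16, load 14): S-β, S-δ — cost 3×2 + 11×2 = 28
  D3 (cap 19, load 14): S-α, S-γ — cost 11×6 + 3×2 = 72
  Shipping 100, fixed 118 → total 218.
  Any other capacity-feasible assignment to {D2, D3} ships for at least 100.
Compare {D3, D4}: its best feasible assignment gives total 246.
Compare {D2, D4}: its best feasible assignment gives total 265.
Every other set of open sites that can feasibly serve all demand totals ≥ 246 even under its best assignment. Minimum: 218.

218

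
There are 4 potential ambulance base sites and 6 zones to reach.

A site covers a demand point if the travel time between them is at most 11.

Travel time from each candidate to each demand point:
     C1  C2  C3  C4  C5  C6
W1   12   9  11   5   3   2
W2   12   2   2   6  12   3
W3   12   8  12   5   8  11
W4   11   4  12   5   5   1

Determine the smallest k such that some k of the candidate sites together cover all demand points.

2

Coverage sets (demand points within 11 of each site):
  W1: {C2, C3, C4, C5, C6}
  W2: {C2, C3, C4, C6}
  W3: {C2, C4, C5, C6}
  W4: {C1, C2, C4, C5, C6}
No single site covers all 6 demand points.
But {W1, W4} covers everything, so the minimum is 2.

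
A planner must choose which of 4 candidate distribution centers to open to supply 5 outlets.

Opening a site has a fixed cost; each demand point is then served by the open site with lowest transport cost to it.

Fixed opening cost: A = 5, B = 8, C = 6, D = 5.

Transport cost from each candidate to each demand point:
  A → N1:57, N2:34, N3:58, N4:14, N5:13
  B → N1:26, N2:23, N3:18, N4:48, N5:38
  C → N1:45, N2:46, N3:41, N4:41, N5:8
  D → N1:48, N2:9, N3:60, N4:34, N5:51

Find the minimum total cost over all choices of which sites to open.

Open {A, B, D}: assign each demand point to its cheapest open site.
  N1→B 26, N2→D 9, N3→B 18, N4→A 14, N5→A 13
  transport cost 80, fixed 18 → total 98.
Compare {A, B, C, D}: transport cost 75 + fixed 24 = 99.
Compare {A, B}: transport cost 94 + fixed 13 = 107.
Compare {A, B, C}: transport cost 89 + fixed 19 = 108.
All other subsets cost ≥ 99. Minimum total cost: 98.

98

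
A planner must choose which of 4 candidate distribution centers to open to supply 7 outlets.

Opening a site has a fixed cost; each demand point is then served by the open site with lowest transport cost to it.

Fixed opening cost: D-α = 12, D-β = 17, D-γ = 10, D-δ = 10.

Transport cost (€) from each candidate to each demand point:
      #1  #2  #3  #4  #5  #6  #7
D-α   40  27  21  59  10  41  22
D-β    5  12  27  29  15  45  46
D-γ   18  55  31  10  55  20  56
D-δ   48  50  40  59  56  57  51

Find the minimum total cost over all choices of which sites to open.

Open {D-α, D-β, D-γ}: assign each demand point to its cheapest open site.
  #1→D-β 5, #2→D-β 12, #3→D-α 21, #4→D-γ 10, #5→D-α 10, #6→D-γ 20, #7→D-α 22
  transport cost 100, fixed 39 → total 139.
Compare {D-α, D-β, D-γ, D-δ}: transport cost 100 + fixed 49 = 149.
Compare {D-α, D-γ}: transport cost 128 + fixed 22 = 150.
Compare {D-α, D-γ, D-δ}: transport cost 128 + fixed 32 = 160.
All other subsets cost ≥ 149. Minimum total cost: 139.

139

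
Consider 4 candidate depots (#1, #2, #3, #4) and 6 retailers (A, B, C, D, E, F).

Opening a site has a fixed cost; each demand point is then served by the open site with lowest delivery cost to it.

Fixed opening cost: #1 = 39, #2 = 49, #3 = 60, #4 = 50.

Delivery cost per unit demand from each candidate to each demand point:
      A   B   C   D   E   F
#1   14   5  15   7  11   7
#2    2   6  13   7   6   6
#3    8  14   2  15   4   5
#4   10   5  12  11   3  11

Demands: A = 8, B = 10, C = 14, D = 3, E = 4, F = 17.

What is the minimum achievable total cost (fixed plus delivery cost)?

Open {#2, #3}: assign each demand point to its cheapest open site.
  A→#2 8×2=16, B→#2 10×6=60, C→#3 14×2=28, D→#2 3×7=21, E→#3 4×4=16, F→#3 17×5=85
  delivery cost 226, fixed 109 → total 335.
Compare {#1, #3}: delivery cost 264 + fixed 99 = 363.
Compare {#1, #2, #3}: delivery cost 216 + fixed 148 = 364.
Compare {#2, #3, #4}: delivery cost 212 + fixed 159 = 371.
All other subsets cost ≥ 363. Minimum total cost: 335.

335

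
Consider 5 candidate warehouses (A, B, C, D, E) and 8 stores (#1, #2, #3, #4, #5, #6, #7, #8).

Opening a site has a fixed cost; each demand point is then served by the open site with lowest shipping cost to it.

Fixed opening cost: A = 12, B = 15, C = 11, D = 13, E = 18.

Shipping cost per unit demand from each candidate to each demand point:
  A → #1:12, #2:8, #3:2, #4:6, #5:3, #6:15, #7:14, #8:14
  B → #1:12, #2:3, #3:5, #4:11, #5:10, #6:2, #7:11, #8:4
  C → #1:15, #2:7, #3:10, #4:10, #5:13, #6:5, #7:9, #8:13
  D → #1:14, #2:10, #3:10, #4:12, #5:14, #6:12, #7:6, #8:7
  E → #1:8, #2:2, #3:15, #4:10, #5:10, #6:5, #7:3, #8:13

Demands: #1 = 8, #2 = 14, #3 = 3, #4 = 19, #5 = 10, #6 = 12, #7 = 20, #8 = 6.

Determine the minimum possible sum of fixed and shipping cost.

395

Open {A, B, E}: assign each demand point to its cheapest open site.
  #1→E 8×8=64, #2→E 14×2=28, #3→A 3×2=6, #4→A 19×6=114, #5→A 10×3=30, #6→B 12×2=24, #7→E 20×3=60, #8→B 6×4=24
  shipping cost 350, fixed 45 → total 395.
Compare {A, B, C, E}: shipping cost 350 + fixed 56 = 406.
Compare {A, B, D, E}: shipping cost 350 + fixed 58 = 408.
Compare {A, B, C, D, E}: shipping cost 350 + fixed 69 = 419.
All other subsets cost ≥ 406. Minimum total cost: 395.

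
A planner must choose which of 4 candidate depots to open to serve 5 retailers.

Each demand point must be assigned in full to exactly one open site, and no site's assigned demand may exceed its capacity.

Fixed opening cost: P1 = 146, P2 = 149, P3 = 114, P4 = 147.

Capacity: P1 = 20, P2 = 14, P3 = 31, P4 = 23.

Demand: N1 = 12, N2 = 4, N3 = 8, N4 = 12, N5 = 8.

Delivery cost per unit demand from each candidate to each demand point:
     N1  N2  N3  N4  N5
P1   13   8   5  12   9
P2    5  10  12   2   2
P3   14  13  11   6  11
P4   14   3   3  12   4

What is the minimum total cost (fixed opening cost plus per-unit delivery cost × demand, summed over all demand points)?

569

Open {P3, P4}; cheapest assignment that respects the capacities:
  P3 (cap 31, load 24): N1, N4 — cost 12×14 + 12×6 = 240
  P4 (cap 23, load 20): N2, N3, N5 — cost 4×3 + 8×3 + 8×4 = 68
  Shipping 308, fixed 261 → total 569.
  Any other capacity-feasible assignment to {P3, P4} ships for at least 308.
Compare {P2, P3, P4}: its best feasible assignment gives total 610.
Compare {P1, P3}: its best feasible assignment gives total 644.
Every other set of open sites that can feasibly serve all demand totals ≥ 610 even under its best assignment. Minimum: 569.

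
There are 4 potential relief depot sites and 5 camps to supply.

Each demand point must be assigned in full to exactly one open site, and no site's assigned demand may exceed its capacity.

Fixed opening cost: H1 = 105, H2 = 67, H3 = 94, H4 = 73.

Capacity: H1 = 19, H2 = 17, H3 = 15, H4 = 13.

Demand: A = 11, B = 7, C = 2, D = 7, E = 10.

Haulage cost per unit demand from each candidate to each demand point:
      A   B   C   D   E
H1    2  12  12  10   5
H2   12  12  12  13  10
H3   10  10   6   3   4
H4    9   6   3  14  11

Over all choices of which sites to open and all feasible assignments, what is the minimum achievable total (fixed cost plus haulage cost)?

452

Open {H1, H3, H4}; cheapest assignment that respects the capacities:
  H1 (cap 19, load 18): A, D — cost 11×2 + 7×10 = 92
  H3 (cap 15, load 10): E — cost 10×4 = 40
  H4 (cap 13, load 9): B, C — cost 7×6 + 2×3 = 48
  Shipping 180, fixed 272 → total 452.
  Any other capacity-feasible assignment to {H1, H3, H4} ships for at least 180.
Compare {H1, H2, H4}: its best feasible assignment gives total 485.
Compare {H1, H2, H3}: its best feasible assignment gives total 494.
Every other set of open sites that can feasibly serve all demand totals ≥ 485 even under its best assignment. Minimum: 452.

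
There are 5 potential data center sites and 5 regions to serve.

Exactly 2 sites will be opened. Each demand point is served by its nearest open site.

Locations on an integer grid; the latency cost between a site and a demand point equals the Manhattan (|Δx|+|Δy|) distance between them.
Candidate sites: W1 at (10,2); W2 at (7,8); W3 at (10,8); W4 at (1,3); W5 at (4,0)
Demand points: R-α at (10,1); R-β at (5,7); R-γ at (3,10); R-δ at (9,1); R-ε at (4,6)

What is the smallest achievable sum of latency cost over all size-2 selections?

Open {W1, W2}.
  R-α→W1 1, R-β→W2 3, R-γ→W2 6, R-δ→W1 2, R-ε→W2 5  ⇒ total 17.
Compare {W1, W3}: total 26.
Compare {W1, W4}: total 26.
No size-2 selection does better; minimum is 17.

17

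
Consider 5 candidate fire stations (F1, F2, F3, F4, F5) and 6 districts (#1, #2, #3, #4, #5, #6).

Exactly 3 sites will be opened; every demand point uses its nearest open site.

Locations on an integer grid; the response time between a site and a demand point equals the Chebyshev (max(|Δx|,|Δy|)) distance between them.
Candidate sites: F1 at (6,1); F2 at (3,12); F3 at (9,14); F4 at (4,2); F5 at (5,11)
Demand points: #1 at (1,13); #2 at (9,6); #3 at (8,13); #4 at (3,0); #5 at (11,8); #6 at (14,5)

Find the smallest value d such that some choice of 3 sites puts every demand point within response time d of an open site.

Open {F1, F2, F3}.
  Farthest demand point is #6 at response time 8 (to F1); all others are ≤ 8.
With {F1, F2, F4} the worst case is 8.
With {F1, F2, F5} the worst case is 8.
No size-3 selection achieves below 8.

8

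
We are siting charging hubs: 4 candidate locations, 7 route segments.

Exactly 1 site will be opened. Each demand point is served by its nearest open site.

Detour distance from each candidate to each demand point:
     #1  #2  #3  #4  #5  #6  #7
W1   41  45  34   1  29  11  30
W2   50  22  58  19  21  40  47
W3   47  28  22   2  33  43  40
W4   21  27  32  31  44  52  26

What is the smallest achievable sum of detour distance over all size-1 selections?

Open {W1}.
  #1→W1 41, #2→W1 45, #3→W1 34, #4→W1 1, #5→W1 29, #6→W1 11, #7→W1 30  ⇒ total 191.
Compare {W3}: total 215.
Compare {W4}: total 233.
No size-1 selection does better; minimum is 191.

191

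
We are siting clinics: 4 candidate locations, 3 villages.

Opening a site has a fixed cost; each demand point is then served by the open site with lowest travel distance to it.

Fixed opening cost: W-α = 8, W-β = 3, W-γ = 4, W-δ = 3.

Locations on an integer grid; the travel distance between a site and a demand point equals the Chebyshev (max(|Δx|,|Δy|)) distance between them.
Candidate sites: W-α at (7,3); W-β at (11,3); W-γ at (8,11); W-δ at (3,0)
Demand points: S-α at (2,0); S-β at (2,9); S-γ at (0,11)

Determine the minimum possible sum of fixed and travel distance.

22

Open {W-γ, W-δ}: assign each demand point to its cheapest open site.
  S-α→W-δ 1, S-β→W-γ 6, S-γ→W-γ 8
  travel distance 15, fixed 7 → total 22.
Compare {W-δ}: travel distance 21 + fixed 3 = 24.
Compare {W-β, W-γ, W-δ}: travel distance 15 + fixed 10 = 25.
Compare {W-α, W-δ}: travel distance 15 + fixed 11 = 26.
All other subsets cost ≥ 24. Minimum total cost: 22.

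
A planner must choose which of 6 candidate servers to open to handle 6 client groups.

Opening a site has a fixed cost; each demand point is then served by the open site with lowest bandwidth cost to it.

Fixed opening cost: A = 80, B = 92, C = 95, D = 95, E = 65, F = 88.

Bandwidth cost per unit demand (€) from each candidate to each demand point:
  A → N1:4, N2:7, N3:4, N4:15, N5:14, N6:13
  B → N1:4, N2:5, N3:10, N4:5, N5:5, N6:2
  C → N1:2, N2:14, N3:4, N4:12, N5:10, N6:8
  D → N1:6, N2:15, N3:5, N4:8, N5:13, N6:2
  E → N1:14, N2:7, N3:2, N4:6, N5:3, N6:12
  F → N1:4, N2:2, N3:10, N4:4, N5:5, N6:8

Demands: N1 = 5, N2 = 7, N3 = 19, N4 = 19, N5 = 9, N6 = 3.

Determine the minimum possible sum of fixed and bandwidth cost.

Open {E, F}: assign each demand point to its cheapest open site.
  N1→F 5×4=20, N2→F 7×2=14, N3→E 19×2=38, N4→F 19×4=76, N5→E 9×3=27, N6→F 3×8=24
  bandwidth cost 199, fixed 153 → total 352.
Compare {B, E}: bandwidth cost 221 + fixed 157 = 378.
Compare {E}: bandwidth cost 334 + fixed 65 = 399.
Compare {C, E}: bandwidth cost 262 + fixed 160 = 422.
All other subsets cost ≥ 378. Minimum total cost: 352.

352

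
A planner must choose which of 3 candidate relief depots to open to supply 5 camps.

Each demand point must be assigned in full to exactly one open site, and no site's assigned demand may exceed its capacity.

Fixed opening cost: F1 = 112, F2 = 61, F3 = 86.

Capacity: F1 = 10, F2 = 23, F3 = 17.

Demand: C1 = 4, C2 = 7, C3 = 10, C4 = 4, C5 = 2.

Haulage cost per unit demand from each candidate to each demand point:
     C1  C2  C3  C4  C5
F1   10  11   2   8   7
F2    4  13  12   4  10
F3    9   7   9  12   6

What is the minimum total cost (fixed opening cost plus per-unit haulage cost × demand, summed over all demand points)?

336

Open {F1, F2}; cheapest assignment that respects the capacities:
  F1 (cap 10, load 10): C3 — cost 10×2 = 20
  F2 (cap 23, load 17): C1, C2, C4, C5 — cost 4×4 + 7×13 + 4×4 + 2×10 = 143
  Shipping 163, fixed 173 → total 336.
  Any other capacity-feasible assignment to {F1, F2} ships for at least 163.
Compare {F2, F3}: its best feasible assignment gives total 338.
Compare {F1, F3}: its best feasible assignment gives total 363.
Every other set of open sites that can feasibly serve all demand totals ≥ 338 even under its best assignment. Minimum: 336.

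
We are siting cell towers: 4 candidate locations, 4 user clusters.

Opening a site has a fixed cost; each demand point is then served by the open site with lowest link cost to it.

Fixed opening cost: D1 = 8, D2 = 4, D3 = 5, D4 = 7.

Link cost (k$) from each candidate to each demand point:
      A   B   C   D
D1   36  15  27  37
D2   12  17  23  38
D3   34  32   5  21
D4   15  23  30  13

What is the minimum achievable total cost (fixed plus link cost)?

63

Open {D2, D3, D4}: assign each demand point to its cheapest open site.
  A→D2 12, B→D2 17, C→D3 5, D→D4 13
  link cost 47, fixed 16 → total 63.
Compare {D2, D3}: link cost 55 + fixed 9 = 64.
Compare {D3, D4}: link cost 56 + fixed 12 = 68.
Compare {D1, D3, D4}: link cost 48 + fixed 20 = 68.
All other subsets cost ≥ 64. Minimum total cost: 63.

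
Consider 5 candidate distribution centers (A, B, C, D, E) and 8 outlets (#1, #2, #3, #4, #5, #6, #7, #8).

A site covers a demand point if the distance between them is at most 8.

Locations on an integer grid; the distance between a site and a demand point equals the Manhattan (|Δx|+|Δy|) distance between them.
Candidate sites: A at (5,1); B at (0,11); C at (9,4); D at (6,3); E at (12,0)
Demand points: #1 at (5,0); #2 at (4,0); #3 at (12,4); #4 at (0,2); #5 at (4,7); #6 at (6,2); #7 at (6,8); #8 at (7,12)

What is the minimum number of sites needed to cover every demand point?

Coverage sets (demand points within 8 of each site):
  A: {#1, #2, #4, #5, #6, #7}
  B: {#5, #8}
  C: {#1, #3, #5, #6, #7}
  D: {#1, #2, #3, #4, #5, #6, #7}
  E: {#1, #2, #3, #6}
No single site covers all 8 demand points.
But {B, D} covers everything, so the minimum is 2.

2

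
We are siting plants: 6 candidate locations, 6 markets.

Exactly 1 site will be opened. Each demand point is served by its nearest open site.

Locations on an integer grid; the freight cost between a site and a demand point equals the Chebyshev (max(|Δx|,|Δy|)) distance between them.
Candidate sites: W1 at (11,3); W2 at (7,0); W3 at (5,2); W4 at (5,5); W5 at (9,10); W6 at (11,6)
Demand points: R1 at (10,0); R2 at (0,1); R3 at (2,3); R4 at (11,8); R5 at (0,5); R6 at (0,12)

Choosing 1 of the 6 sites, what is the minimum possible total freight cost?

31

Open {W4}.
  R1→W4 5, R2→W4 5, R3→W4 3, R4→W4 6, R5→W4 5, R6→W4 7  ⇒ total 31.
Compare {W3}: total 34.
Compare {W2}: total 42.
No size-1 selection does better; minimum is 31.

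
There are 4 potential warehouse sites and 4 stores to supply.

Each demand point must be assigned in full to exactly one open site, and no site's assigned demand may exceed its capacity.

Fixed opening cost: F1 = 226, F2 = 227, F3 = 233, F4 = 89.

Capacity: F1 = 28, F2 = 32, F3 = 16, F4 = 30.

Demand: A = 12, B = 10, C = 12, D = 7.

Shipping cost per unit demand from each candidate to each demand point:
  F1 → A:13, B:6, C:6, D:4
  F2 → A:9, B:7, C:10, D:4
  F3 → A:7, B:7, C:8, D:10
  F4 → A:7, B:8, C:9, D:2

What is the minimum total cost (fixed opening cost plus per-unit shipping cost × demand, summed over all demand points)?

Open {F1, F4}; cheapest assignment that respects the capacities:
  F1 (cap 28, load 22): B, C — cost 10×6 + 12×6 = 132
  F4 (cap 30, load 19): A, D — cost 12×7 + 7×2 = 98
  Shipping 230, fixed 315 → total 545.
  Any other capacity-feasible assignment to {F1, F4} ships for at least 230.
Compare {F3, F4}: its best feasible assignment gives total 596.
Compare {F2, F4}: its best feasible assignment gives total 604.
Every other set of open sites that can feasibly serve all demand totals ≥ 596 even under its best assignment. Minimum: 545.

545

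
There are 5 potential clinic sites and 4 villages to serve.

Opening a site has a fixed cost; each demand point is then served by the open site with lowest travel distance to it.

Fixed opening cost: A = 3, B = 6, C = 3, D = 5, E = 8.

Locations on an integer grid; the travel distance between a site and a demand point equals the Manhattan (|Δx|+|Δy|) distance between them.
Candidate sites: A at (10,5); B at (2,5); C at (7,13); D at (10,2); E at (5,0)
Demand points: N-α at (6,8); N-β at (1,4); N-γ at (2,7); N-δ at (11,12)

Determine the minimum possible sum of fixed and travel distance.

24

Open {B, C}: assign each demand point to its cheapest open site.
  N-α→C 6, N-β→B 2, N-γ→B 2, N-δ→C 5
  travel distance 15, fixed 9 → total 24.
Compare {A, B, C}: travel distance 15 + fixed 12 = 27.
Compare {A, B}: travel distance 19 + fixed 9 = 28.
Compare {B, C, D}: travel distance 15 + fixed 14 = 29.
All other subsets cost ≥ 27. Minimum total cost: 24.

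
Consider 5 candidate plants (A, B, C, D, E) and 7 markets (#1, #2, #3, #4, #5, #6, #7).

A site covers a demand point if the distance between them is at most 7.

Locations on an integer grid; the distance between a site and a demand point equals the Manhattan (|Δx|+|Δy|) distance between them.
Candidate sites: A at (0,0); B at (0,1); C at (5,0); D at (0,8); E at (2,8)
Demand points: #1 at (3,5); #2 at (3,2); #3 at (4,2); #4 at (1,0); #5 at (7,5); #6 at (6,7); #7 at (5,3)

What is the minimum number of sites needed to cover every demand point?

2

Coverage sets (demand points within 7 of each site):
  A: {#2, #3, #4}
  B: {#1, #2, #3, #4, #7}
  C: {#1, #2, #3, #4, #5, #7}
  D: {#1, #6}
  E: {#1, #2, #6}
No single site covers all 7 demand points.
But {C, D} covers everything, so the minimum is 2.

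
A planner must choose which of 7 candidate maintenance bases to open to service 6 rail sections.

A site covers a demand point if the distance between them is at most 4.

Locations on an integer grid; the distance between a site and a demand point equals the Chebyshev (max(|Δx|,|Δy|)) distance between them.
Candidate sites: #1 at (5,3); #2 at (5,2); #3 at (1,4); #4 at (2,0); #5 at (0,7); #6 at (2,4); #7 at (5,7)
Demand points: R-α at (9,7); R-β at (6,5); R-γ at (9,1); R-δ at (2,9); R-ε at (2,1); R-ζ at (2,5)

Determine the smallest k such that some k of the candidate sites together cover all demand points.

Coverage sets (demand points within 4 of each site):
  #1: {R-α, R-β, R-γ, R-ε, R-ζ}
  #2: {R-β, R-γ, R-ε, R-ζ}
  #3: {R-ε, R-ζ}
  #4: {R-ε}
  #5: {R-δ, R-ζ}
  #6: {R-β, R-ε, R-ζ}
  #7: {R-α, R-β, R-δ, R-ζ}
No single site covers all 6 demand points.
But {#1, #5} covers everything, so the minimum is 2.

2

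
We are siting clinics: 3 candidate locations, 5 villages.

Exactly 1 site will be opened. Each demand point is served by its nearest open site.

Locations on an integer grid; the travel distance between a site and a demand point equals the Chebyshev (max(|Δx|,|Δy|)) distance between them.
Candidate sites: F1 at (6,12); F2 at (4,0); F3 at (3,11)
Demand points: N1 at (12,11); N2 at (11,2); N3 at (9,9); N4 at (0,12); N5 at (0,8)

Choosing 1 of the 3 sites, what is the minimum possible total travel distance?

Open {F3}.
  N1→F3 9, N2→F3 9, N3→F3 6, N4→F3 3, N5→F3 3  ⇒ total 30.
Compare {F1}: total 31.
Compare {F2}: total 47.

30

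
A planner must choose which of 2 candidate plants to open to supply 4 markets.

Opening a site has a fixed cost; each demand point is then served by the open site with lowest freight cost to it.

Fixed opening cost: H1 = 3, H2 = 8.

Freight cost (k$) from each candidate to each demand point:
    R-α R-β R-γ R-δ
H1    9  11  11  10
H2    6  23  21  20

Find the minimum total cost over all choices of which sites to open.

44

Open {H1}: assign each demand point to its cheapest open site.
  R-α→H1 9, R-β→H1 11, R-γ→H1 11, R-δ→H1 10
  freight cost 41, fixed 3 → total 44.
Compare {H1, H2}: freight cost 38 + fixed 11 = 49.
Compare {H2}: freight cost 70 + fixed 8 = 78.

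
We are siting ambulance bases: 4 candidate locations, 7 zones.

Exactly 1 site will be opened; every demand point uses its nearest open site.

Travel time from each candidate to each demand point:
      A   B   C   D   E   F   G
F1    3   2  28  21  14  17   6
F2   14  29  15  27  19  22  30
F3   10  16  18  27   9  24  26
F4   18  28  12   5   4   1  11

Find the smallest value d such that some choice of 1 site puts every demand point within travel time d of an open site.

27

Open {F3}.
  Farthest demand point is D at travel time 27 (to F3); all others are ≤ 27.
With {F1} the worst case is 28.
With {F4} the worst case is 28.
No size-1 selection achieves below 27.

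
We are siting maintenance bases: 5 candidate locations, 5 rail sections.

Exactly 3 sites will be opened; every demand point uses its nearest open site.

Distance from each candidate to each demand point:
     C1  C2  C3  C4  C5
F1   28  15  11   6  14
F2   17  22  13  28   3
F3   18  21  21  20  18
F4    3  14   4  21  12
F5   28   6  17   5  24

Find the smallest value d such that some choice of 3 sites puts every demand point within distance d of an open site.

6

Open {F2, F4, F5}.
  Farthest demand point is C2 at distance 6 (to F5); all others are ≤ 6.
With {F1, F4, F5} the worst case is 12.
With {F3, F4, F5} the worst case is 12.
No size-3 selection achieves below 6.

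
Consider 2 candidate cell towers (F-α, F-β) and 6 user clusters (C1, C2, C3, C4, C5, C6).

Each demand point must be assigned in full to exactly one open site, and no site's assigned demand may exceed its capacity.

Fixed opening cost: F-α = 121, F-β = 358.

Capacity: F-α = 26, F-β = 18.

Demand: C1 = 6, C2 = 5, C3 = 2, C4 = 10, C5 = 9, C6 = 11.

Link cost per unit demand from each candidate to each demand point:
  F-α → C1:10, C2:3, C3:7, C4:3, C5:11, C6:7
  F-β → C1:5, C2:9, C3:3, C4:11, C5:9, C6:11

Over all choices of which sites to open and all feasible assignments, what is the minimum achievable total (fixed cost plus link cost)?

718

Open {F-α, F-β}; cheapest assignment that respects the capacities:
  F-α (cap 26, load 26): C2, C4, C6 — cost 5×3 + 10×3 + 11×7 = 122
  F-β (cap 18, load 17): C1, C3, C5 — cost 6×5 + 2×3 + 9×9 = 117
  Shipping 239, fixed 479 → total 718.
  Any other capacity-feasible assignment to {F-α, F-β} ships for at least 239.
Total demand is 43 and no other set of sites has combined capacity ≥ 43, so {F-α, F-β} is the only feasible choice of open sites. Minimum: 718.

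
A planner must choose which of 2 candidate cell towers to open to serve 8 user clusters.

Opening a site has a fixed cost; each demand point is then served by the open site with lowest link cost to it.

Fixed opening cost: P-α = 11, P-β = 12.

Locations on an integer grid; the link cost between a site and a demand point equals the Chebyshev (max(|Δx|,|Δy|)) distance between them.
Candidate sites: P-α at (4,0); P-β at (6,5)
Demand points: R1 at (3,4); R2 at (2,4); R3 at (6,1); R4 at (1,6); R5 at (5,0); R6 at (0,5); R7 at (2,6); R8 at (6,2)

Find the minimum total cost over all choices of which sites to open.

Open {P-α}: assign each demand point to its cheapest open site.
  R1→P-α 4, R2→P-α 4, R3→P-α 2, R4→P-α 6, R5→P-α 1, R6→P-α 5, R7→P-α 6, R8→P-α 2
  link cost 30, fixed 11 → total 41.
Compare {P-β}: link cost 34 + fixed 12 = 46.
Compare {P-α, P-β}: link cost 26 + fixed 23 = 49.

41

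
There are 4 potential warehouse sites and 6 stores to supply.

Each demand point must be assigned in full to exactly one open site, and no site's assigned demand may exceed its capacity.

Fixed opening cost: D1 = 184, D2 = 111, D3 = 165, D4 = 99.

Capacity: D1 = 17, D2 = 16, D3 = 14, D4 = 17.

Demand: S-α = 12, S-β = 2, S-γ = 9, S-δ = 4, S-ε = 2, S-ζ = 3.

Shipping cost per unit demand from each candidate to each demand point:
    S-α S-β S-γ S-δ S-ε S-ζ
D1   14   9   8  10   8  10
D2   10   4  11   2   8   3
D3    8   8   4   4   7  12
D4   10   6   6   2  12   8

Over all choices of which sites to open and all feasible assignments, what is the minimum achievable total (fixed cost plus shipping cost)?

437

Open {D2, D4}; cheapest assignment that respects the capacities:
  D2 (cap 16, load 15): S-α, S-ζ — cost 12×10 + 3×3 = 129
  D4 (cap 17, load 17): S-β, S-γ, S-δ, S-ε — cost 2×6 + 9×6 + 4×2 + 2×12 = 98
  Shipping 227, fixed 210 → total 437.
  Any other capacity-feasible assignment to {D2, D4} ships for at least 227.
Compare {D1, D4}: its best feasible assignment gives total 547.
Compare {D1, D2}: its best feasible assignment gives total 559.
Every other set of open sites that can feasibly serve all demand totals ≥ 547 even under its best assignment. Minimum: 437.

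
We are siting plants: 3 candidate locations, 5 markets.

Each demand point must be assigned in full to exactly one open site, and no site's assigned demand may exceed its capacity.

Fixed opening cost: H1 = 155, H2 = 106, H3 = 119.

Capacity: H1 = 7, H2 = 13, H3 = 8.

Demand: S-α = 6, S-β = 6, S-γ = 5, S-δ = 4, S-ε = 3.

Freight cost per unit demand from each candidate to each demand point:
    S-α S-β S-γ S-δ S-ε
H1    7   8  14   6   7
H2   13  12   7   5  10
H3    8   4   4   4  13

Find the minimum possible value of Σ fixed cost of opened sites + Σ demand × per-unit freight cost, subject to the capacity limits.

531

Open {H1, H2, H3}; cheapest assignment that respects the capacities:
  H1 (cap 7, load 6): S-α — cost 6×7 = 42
  H2 (cap 13, load 12): S-γ, S-δ, S-ε — cost 5×7 + 4×5 + 3×10 = 85
  H3 (cap 8, load 6): S-β — cost 6×4 = 24
  Shipping 151, fixed 380 → total 531.
  Any other capacity-feasible assignment to {H1, H2, H3} ships for at least 151.
Total demand is 24 and no other set of sites has combined capacity ≥ 24, so {H1, H2, H3} is the only feasible choice of open sites. Minimum: 531.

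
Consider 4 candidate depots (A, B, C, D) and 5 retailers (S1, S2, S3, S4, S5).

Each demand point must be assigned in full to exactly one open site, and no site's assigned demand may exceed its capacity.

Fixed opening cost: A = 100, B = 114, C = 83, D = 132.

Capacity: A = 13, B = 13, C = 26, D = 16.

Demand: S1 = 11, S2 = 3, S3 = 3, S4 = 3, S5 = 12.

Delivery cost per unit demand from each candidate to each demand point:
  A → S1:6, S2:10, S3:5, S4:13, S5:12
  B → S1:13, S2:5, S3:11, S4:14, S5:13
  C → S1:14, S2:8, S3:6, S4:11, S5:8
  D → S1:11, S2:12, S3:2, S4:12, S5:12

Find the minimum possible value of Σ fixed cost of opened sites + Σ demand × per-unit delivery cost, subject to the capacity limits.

Open {A, C}; cheapest assignment that respects the capacities:
  A (cap 13, load 11): S1 — cost 11×6 = 66
  C (cap 26, load 21): S2, S3, S4, S5 — cost 3×8 + 3×6 + 3×11 + 12×8 = 171
  Shipping 237, fixed 183 → total 420.
  Any other capacity-feasible assignment to {A, C} ships for at least 237.
Compare {C, D}: its best feasible assignment gives total 495.
Compare {B, C}: its best feasible assignment gives total 511.
Every other set of open sites that can feasibly serve all demand totals ≥ 495 even under its best assignment. Minimum: 420.

420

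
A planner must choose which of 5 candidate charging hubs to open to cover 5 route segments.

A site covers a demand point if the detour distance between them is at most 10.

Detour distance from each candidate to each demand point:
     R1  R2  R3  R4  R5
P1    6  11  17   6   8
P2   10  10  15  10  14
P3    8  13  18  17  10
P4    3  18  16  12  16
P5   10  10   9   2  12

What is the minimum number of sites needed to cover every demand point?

2

Coverage sets (demand points within 10 of each site):
  P1: {R1, R4, R5}
  P2: {R1, R2, R4}
  P3: {R1, R5}
  P4: {R1}
  P5: {R1, R2, R3, R4}
No single site covers all 5 demand points.
But {P1, P5} covers everything, so the minimum is 2.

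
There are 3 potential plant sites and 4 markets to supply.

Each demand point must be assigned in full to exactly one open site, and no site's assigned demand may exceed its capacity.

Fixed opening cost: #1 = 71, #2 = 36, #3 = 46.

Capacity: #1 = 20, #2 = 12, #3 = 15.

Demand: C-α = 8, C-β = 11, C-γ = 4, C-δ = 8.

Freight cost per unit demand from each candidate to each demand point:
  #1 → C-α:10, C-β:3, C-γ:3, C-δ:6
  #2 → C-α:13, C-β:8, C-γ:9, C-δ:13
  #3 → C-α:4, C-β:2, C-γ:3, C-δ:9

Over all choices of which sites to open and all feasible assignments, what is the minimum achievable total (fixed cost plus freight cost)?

Open {#1, #3}; cheapest assignment that respects the capacities:
  #1 (cap 20, load 19): C-β, C-δ — cost 11×3 + 8×6 = 81
  #3 (cap 15, load 12): C-α, C-γ — cost 8×4 + 4×3 = 44
  Shipping 125, fixed 117 → total 242.
  Any other capacity-feasible assignment to {#1, #3} ships for at least 125.
Compare {#1, #2, #3}: its best feasible assignment gives total 278.
Compare {#1, #2}: its best feasible assignment gives total 328.
Every other set of open sites that can feasibly serve all demand totals ≥ 278 even under its best assignment. Minimum: 242.

242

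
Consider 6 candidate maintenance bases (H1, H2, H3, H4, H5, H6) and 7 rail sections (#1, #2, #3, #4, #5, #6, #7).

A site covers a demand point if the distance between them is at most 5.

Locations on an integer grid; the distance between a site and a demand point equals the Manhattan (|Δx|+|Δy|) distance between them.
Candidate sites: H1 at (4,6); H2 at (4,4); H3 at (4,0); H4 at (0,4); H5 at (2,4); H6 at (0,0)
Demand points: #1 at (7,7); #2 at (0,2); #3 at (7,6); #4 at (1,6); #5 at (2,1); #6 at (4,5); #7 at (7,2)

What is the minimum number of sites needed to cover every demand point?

3

Coverage sets (demand points within 5 of each site):
  H1: {#1, #3, #4, #6}
  H2: {#3, #4, #5, #6, #7}
  H3: {#5, #6, #7}
  H4: {#2, #4, #5, #6}
  H5: {#2, #4, #5, #6}
  H6: {#2, #5}
No 2 sites suffice: every size-2 union leaves at least one demand point uncovered.
But {H1, H2, H4} covers everything, so the minimum is 3.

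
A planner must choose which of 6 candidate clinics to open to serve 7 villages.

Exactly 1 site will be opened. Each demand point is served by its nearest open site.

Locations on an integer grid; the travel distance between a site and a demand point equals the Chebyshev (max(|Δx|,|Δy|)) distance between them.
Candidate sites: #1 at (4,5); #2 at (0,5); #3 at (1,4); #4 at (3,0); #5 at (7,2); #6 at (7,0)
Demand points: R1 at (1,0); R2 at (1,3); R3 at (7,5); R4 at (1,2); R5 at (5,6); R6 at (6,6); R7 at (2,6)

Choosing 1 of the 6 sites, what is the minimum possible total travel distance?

Open {#1}.
  R1→#1 5, R2→#1 3, R3→#1 3, R4→#1 3, R5→#1 1, R6→#1 2, R7→#1 2  ⇒ total 19.
Compare {#3}: total 24.
Compare {#2}: total 30.
No size-1 selection does better; minimum is 19.

19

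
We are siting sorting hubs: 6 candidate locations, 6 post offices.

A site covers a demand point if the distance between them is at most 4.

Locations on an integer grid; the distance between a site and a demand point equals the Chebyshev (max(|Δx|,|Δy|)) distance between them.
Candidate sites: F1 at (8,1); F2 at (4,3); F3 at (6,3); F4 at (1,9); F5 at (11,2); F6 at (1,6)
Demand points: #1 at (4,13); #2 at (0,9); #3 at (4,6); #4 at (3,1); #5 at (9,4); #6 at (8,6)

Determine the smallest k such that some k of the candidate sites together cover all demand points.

2

Coverage sets (demand points within 4 of each site):
  F1: {#5}
  F2: {#3, #4, #6}
  F3: {#3, #4, #5, #6}
  F4: {#1, #2, #3}
  F5: {#5, #6}
  F6: {#2, #3}
No single site covers all 6 demand points.
But {F3, F4} covers everything, so the minimum is 2.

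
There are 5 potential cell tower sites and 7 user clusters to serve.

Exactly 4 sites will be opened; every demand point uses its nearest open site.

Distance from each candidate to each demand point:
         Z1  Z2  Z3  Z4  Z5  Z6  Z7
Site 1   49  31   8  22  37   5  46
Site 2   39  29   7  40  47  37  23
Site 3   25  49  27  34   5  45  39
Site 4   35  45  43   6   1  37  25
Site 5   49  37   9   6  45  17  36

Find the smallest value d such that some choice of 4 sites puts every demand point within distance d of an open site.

29

Open {Site 1, Site 2, Site 3, Site 4}.
  Farthest demand point is Z2 at distance 29 (to Site 2); all others are ≤ 29.
With {Site 1, Site 2, Site 3, Site 5} the worst case is 29.
With {Site 2, Site 3, Site 4, Site 5} the worst case is 29.
No size-4 selection achieves below 29.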